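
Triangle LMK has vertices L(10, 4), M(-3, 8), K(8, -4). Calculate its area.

Using the Shoelace formula for a triangle:
Area = (1/2)|x0(y1 - y2) + x1(y2 - y0) + x2(y0 - y1)|
Area = (1/2)|10(8 - -4) + -3(-4 - 4) + 8(4 - 8)|
Area = (1/2)|120 + 24 + -32|
Area = (1/2)|112|
Area = (1/2)(112)
Area = 56

56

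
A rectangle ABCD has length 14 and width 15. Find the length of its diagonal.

d = sqrt(14^2 + 15^2) = sqrt(421)

sqrt(421)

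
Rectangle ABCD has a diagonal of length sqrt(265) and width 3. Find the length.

Using the Pythagorean theorem: d^2 = a^2 + b^2
b^2 = d^2 - a^2
b^2 = 265 - 9
b^2 = 256
b = sqrt(256) = 16

16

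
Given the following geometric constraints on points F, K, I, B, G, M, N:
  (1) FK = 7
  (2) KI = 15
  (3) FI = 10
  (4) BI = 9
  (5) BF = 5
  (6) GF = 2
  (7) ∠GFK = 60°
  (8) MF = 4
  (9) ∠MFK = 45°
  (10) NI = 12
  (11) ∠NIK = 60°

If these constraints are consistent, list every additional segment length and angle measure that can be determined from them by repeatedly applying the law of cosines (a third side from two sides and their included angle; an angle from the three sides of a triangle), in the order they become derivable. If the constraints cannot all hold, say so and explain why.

The constraints are consistent. Derivable facts, in order:
After 1 step:
- KG = √39
- KM ≈ 5.04
- KN = 3·√21
- ∠BFI = 63.9°
- ∠BIF = 29.93°
- ∠FBI = 86.18°
- ∠FIK = 23.07°
- ∠FKI = 34.05°
- ∠IFK = 122.88°
After 2 steps:
- ∠FGK = 103.9°
- ∠FKG = 16.1°
- ∠FKM = 34.14°
- ∠FMK = 100.86°
- ∠IKN = 49.11°
- ∠INK = 70.89°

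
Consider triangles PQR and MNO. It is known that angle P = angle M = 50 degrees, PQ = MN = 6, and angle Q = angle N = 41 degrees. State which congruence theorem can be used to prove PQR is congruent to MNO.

The given information provides:
angle P = angle M = 50 degrees, PQ = MN = 6, and angle Q = angle N = 41 degrees
This matches the ASA congruence theorem.
Two pairs of corresponding angles and the included side are equal (Angle-Side-Angle).

ASA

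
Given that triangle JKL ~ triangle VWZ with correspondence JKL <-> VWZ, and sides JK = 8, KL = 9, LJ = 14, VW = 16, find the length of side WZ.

Similar triangles have proportional sides. Setting up the proportion:
VW / JK = WZ / KL
16 / 8 = WZ / 9
WZ = 9 * 16 / 8 = 18.

18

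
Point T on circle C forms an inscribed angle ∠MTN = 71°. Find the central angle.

By the inscribed angle theorem, the central angle is twice the inscribed angle.
Central angle = 2 × 71° = 142°

142°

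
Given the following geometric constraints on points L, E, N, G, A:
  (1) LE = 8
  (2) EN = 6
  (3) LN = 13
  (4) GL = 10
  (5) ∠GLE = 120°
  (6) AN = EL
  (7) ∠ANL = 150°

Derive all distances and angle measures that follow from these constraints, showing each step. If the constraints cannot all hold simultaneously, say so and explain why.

The constraints are consistent.

From the given relations:
  AN = EL = 8

Step 1: From LN = 13, NA = 8, and ∠LNA = 150°, by the law of cosines:
  LA² = LN² + NA² - 2·LN·NA·cos(150°) = 169 + 64 + 180.1 = 413.1
  LA ≈ 20.33

Step 2: From EL = 8, LG = 10, and ∠ELG = 120°, by the law of cosines:
  EG² = EL² + LG² - 2·EL·LG·cos(120°) = 64 + 100 + 80 = 244
  EG = 2·√61

Step 3: From LE = 8, LN = 13, EN = 6, by the inverse law of cosines:
  cos(∠ELN) = (LE² + LN² - EN²) / (2·LE·LN)
  ∠ELN = 18.72°

Step 4: From EL = 8, EN = 6, LN = 13, by the inverse law of cosines:
  cos(∠LEN) = (EL² + EN² - LN²) / (2·EL·EN)
  ∠LEN = 135.95°

Step 5: From NE = 6, NL = 13, EL = 8, by the inverse law of cosines:
  cos(∠ENL) = (NE² + NL² - EL²) / (2·NE·NL)
  ∠ENL = 25.33°

Step 6: From LA = 20.33, LN = 13, AN = 8, by the inverse law of cosines:
  cos(∠ALN) = (LA² + LN² - AN²) / (2·LA·LN)
  ∠ALN = 11.35°

Step 7: From EG = 2·√61, EL = 8, GL = 10, by the inverse law of cosines:
  cos(∠GEL) = (EG² + EL² - GL²) / (2·EG·EL)
  ∠GEL = 33.67°

Step 8: From GE = 2·√61, GL = 10, EL = 8, by the inverse law of cosines:
  cos(∠EGL) = (GE² + GL² - EL²) / (2·GE·GL)
  ∠EGL = 26.33°

Step 9: From AL = 20.33, AN = 8, LN = 13, by the inverse law of cosines:
  cos(∠LAN) = (AL² + AN² - LN²) / (2·AL·AN)
  ∠LAN = 18.65°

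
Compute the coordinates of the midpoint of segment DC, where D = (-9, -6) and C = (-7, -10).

The midpoint is the average of the coordinates:
x: (-9 + -7)/2 = -8
y: (-6 + -10)/2 = -8
Midpoint = (-8, -8)

(-8, -8)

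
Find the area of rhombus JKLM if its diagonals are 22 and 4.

Area of a rhombus = (d1 * d2) / 2
Area = (22 * 4) / 2
Area = 88 / 2
Area = 44

44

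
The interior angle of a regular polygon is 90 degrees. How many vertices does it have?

Each interior angle of a regular n-gon is (n - 2) * 180 / n.
Setting this equal to 90:
(n - 2) * 180 / n = 90
Each exterior angle = 180 - 90 = 90 degrees.
Since exterior angles sum to 360: n = 360 / 90 = 4.

4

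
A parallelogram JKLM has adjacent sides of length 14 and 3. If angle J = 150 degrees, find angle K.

Consecutive angles are supplementary: angle K = 180 - 150 = 30 degrees.

30 degrees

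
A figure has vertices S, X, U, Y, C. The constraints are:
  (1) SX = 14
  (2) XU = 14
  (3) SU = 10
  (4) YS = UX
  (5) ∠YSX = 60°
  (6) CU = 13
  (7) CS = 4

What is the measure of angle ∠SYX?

From the given relations: YS = UX = 14.
Step 1: By the law of cosines on triangle YSX: YX² = 14² + 14² − 2·14·14·cos(60°) = 196, so YX = 14.
Step 2: By the inverse law of cosines on triangle SYX: cos(∠SYX) = (14² + 14² − 14²) / (2·14·14) = 196/392 = 0.5, so ∠SYX = 60°.

Therefore, the measure of angle ∠SYX = 60°.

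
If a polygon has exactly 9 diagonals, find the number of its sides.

Using d = n(n - 3)/2, we solve 9 = n(n - 3)/2.
So n(n - 3) = 18.
Testing n = 6: 6 * 3 = 18 = 18. Correct.
The polygon has 6 sides.

6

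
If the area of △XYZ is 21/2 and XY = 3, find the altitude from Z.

Rearranging the area formula Area = (1/2) * base * height:
height = 2 * Area / base = 2 * 21/2 / 3 = 7.

7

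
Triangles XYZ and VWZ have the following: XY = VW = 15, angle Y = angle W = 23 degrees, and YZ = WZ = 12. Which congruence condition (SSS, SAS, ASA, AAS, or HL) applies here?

The given information matches SAS: Two pairs of corresponding sides and the included angle are equal (Side-Angle-Side).

SAS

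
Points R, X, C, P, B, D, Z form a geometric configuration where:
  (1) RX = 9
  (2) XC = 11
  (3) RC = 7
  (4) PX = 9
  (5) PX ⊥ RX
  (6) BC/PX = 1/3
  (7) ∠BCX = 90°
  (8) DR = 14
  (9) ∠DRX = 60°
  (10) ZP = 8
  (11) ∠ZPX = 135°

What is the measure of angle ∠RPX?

Step 1: By the law of cosines on triangle PXR: PR² = 9² + 9² − 2·9·9·cos(90°) = 162, so PR = 9·√2.
Step 2: By the inverse law of cosines on triangle RPX: cos(∠RPX) = ((9·√2)² + 9² − 9²) / (2·9·√2·9) = 162/229.1 = 0.7071, so ∠RPX = 45°.

Therefore, the measure of angle ∠RPX = 45°.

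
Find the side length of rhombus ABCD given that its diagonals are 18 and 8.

The diagonals of a rhombus bisect each other at right angles.
Half-diagonals: 18/2 = 9 and 8/2 = 4
side = sqrt(9^2 + 4^2)
side = sqrt(81 + 16)
side = sqrt(97)

sqrt(97)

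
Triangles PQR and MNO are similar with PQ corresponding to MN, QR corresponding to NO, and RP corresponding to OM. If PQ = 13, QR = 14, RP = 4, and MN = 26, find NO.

Since the triangles are similar, the ratio of corresponding sides is constant.
Scale factor k = MN / PQ = 26 / 13 = 2
NO = k * QR = 2 * 14 = 28

28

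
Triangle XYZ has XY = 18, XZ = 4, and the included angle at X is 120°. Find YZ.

By the law of cosines: YZ^2 = XY^2 + XZ^2 - 2*XY*XZ*cos(X)
YZ^2 = 18^2 + 4^2 - 2*18*4*cos(120°)
YZ^2 = 324 + 16 - 144*(-1/2)
YZ^2 = 412
YZ = 2*sqrt(103)

2*sqrt(103)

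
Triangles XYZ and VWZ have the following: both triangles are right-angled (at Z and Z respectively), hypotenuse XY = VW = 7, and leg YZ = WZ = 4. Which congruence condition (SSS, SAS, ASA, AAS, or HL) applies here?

The given information matches HL: The hypotenuse and one leg of two right triangles are equal (Hypotenuse-Leg).

HL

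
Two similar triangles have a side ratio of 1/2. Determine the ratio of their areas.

Area scales with the square of linear dimensions. If every length is multiplied by 1/2, then the area is multiplied by (1/2)^2 = 1/4.
The area ratio is 1:4.

1:4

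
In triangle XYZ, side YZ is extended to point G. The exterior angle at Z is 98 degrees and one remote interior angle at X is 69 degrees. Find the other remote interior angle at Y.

The exterior angle theorem states that an exterior angle equals the sum of the two non-adjacent interior angles.
So 98 = 69 + angle Y, which gives angle Y = 98 - 69 = 29 degrees.

29 degrees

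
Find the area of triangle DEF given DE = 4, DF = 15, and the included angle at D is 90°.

Area = (1/2) * DE * DF * sin(D)
Area = (1/2) * 4 * 15 * sin(90°)
Area = (1/2) * 4 * 15 * 1
Area = 30

30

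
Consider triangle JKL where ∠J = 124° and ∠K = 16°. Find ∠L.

angle L = 180 - 124 - 16 = 40 degrees.

40 degrees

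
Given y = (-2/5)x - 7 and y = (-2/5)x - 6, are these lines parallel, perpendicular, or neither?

Slope of line 1: m1 = -2/5
Slope of line 2: m2 = -2/5
Two lines are parallel if and only if they have equal slopes (or both are vertical).
Here m1 = m2 = -2/5, confirming the lines are parallel.

Parallel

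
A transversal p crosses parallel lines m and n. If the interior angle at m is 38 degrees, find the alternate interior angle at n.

Alternate interior angles are equal: 38 degrees.

38 degrees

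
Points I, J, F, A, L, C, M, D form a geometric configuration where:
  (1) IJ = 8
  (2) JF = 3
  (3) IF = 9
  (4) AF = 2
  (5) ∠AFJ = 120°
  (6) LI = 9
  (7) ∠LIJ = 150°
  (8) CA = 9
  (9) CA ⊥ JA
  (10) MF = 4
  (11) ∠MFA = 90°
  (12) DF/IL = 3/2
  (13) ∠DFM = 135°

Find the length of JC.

Step 1: By the law of cosines on triangle JFA: JA² = 3² + 2² − 2·3·2·cos(120°) = 19, so JA = √19.
Step 2: By the law of cosines on triangle JAC: JC² = √19² + 9² − 2·√19·9·cos(90°) = 100, so JC = 10.

Therefore, the length of JC = 10.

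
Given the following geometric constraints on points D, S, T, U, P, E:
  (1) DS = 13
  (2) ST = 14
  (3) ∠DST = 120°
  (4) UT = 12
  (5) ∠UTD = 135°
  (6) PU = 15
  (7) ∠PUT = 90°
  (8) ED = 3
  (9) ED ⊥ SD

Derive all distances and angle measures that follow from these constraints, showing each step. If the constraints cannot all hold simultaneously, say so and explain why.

The constraints are consistent.

Step 1: From DS = 13, ST = 14, and ∠DST = 120°, by the law of cosines:
  DT² = DS² + ST² - 2·DS·ST·cos(120°) = 169 + 196 + 182 = 547
  DT ≈ 23.39

Step 2: From SD = 13, DE = 3, and ∠SDE = 90°, by the law of cosines:
  SE² = SD² + DE² - 2·SD·DE·cos(90°) = 169 + 9 - 0 = 178
  SE = √178

Step 3: From TU = 12, UP = 15, and ∠TUP = 90°, by the law of cosines:
  TP² = TU² + UP² - 2·TU·UP·cos(90°) = 144 + 225 - 0 = 369
  TP = 3·√41

Step 4: From DT = 23.39, TU = 12, and ∠DTU = 135°, by the law of cosines:
  DU² = DT² + TU² - 2·DT·TU·cos(135°) = 547 + 144 + 396.9 = 1088
  DU ≈ 32.98

Step 5: From DS = 13, DT = 23.39, ST = 14, by the inverse law of cosines:
  cos(∠SDT) = (DS² + DT² - ST²) / (2·DS·DT)
  ∠SDT = 31.22°

Step 6: From SD = 13, SE = √178, DE = 3, by the inverse law of cosines:
  cos(∠DSE) = (SD² + SE² - DE²) / (2·SD·SE)
  ∠DSE = 12.99°

Step 7: From TD = 23.39, TS = 14, DS = 13, by the inverse law of cosines:
  cos(∠DTS) = (TD² + TS² - DS²) / (2·TD·TS)
  ∠DTS = 28.78°

Step 8: From TP = 3·√41, TU = 12, PU = 15, by the inverse law of cosines:
  cos(∠PTU) = (TP² + TU² - PU²) / (2·TP·TU)
  ∠PTU = 51.34°

Step 9: From PT = 3·√41, PU = 15, TU = 12, by the inverse law of cosines:
  cos(∠TPU) = (PT² + PU² - TU²) / (2·PT·PU)
  ∠TPU = 38.66°

Step 10: From ED = 3, ES = √178, DS = 13, by the inverse law of cosines:
  cos(∠DES) = (ED² + ES² - DS²) / (2·ED·ES)
  ∠DES = 77.01°

Step 11: From DT = 23.39, DU = 32.98, TU = 12, by the inverse law of cosines:
  cos(∠TDU) = (DT² + DU² - TU²) / (2·DT·DU)
  ∠TDU = 14.91°

Step 12: From UD = 32.98, UT = 12, DT = 23.39, by the inverse law of cosines:
  cos(∠DUT) = (UD² + UT² - DT²) / (2·UD·UT)
  ∠DUT = 30.09°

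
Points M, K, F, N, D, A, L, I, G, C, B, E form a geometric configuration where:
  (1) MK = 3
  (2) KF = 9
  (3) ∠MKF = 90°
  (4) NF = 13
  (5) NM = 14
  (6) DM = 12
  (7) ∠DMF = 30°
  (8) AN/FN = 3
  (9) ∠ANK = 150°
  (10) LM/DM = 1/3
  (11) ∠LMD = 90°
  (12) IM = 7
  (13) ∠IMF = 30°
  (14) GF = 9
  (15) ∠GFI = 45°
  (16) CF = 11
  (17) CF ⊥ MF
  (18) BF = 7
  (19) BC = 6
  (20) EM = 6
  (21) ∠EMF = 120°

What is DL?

From the given relations: LM = 1/3·DM = 1/3·12 = 4.
Step 1: By the law of cosines on triangle DML: DL² = 12² + 4² − 2·12·4·cos(90°) = 160, so DL = 4·√10.

Therefore, the length of DL = 4·√10.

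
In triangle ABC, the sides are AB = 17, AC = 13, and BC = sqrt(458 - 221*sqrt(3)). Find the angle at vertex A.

cos(A) = (17² + 13² - (sqrt(458 - 221*sqrt(3)))²) / (2 × 17 × 13) = sqrt(3)/2, so A = arccos(sqrt(3)/2) = 30°.

30°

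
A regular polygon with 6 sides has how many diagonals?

The number of diagonals in an n-gon is n(n - 3)/2.
For n = 6: 6(6 - 3)/2 = 6 × 3 / 2 = 9.

9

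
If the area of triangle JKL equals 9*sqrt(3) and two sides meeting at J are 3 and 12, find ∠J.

Area = (1/2) * a * b * sin(C)
sin(C) = 2 * Area / (a * b)
sin(C) = 2 * 9*sqrt(3) / (3 * 12)
sin(C) = sqrt(3)/2
C = arcsin(sqrt(3)/2) = 60°
Since sin(180° - C) = sin(C), the obtuse angle 120° gives the same area, so C = 60° or C = 120°.

60° or 120°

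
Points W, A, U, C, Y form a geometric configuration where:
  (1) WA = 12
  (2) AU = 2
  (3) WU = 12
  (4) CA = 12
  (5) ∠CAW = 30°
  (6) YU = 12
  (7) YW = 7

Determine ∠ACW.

Step 1: By the law of cosines on triangle CAW: CW² = 12² + 12² − 2·12·12·cos(30°) = 38.58, so CW ≈ 6.21.
Step 2: By the inverse law of cosines on triangle ACW: cos(∠ACW) = (12² + 6.21² − 12²) / (2·12·6.21) = 38.58/149.08 = 0.2588, so ∠ACW = 75°.

Therefore, the measure of angle ∠ACW = 75°.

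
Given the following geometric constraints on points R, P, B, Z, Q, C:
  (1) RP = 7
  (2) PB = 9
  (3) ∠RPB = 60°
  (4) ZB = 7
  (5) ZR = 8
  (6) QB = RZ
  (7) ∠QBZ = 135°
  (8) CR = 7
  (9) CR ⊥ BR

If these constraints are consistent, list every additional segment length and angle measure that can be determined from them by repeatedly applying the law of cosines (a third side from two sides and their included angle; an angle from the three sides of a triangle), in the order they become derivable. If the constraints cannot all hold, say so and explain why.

The constraints are consistent. Derivable facts, in order:
After 1 step:
- RB = √67
- ZQ ≈ 13.86
After 2 steps:
- BC = 2·√29
- ∠BQZ = 20.92°
- ∠BRP = 72.22°
- ∠BRZ = 51.24°
- ∠BZQ = 24.08°
- ∠BZR = 65.75°
- ∠PBR = 47.78°
- ∠RBZ = 63.01°
After 3 steps:
- ∠BCR = 49.46°
- ∠CBR = 40.54°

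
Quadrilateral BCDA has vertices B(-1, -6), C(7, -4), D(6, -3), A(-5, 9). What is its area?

Shoelace: sum of cross terms = 127, Area = (1/2)|127| = 127/2

127/2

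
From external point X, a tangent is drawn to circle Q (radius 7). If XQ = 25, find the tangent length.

The tangent, radius, and line from the external point to the center form a right triangle.
The right angle is where the tangent meets the radius.
By the Pythagorean theorem: tangent² + 7² = 25²
tangent² = 625 - 49 = 576
tangent = 24

24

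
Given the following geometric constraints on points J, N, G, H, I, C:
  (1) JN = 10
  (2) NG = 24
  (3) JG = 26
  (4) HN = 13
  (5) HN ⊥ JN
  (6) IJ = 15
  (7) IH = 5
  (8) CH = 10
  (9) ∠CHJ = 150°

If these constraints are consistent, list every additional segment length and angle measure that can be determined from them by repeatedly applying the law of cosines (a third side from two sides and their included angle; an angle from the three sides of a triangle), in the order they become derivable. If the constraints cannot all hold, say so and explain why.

The constraints are consistent. Derivable facts, in order:
After 1 step:
- JH ≈ 16.4
- ∠GJN = 67.38°
- ∠GNJ = 90°
- ∠JGN = 22.62°
After 2 steps:
- JC ≈ 25.56
- ∠HIJ = 97.28°
- ∠HJI = 17.6°
- ∠HJN = 52.43°
- ∠IHJ = 65.12°
- ∠JHN = 37.57°
After 3 steps:
- ∠CJH = 11.28°
- ∠HCJ = 18.72°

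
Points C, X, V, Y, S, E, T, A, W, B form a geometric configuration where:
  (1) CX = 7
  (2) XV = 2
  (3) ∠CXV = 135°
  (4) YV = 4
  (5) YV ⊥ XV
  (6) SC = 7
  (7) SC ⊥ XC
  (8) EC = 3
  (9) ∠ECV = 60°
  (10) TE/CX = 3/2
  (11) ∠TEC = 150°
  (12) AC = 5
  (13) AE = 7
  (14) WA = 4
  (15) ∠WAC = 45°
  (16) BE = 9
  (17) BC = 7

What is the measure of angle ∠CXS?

Step 1: By the law of cosines on triangle XCS: XS² = 7² + 7² − 2·7·7·cos(90°) = 98, so XS = 7·√2.
Step 2: By the inverse law of cosines on triangle CXS: cos(∠CXS) = (7² + (7·√2)² − 7²) / (2·7·7·√2) = 98/138.59 = 0.7071, so ∠CXS = 45°.

Therefore, the measure of angle ∠CXS = 45°.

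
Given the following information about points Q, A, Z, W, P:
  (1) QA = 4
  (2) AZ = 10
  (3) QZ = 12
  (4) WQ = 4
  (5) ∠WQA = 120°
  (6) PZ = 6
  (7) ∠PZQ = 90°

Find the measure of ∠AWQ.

Step 1: By the law of cosines on triangle WQA: WA² = 4² + 4² − 2·4·4·cos(120°) = 48, so WA = 4·√3.
Step 2: By the inverse law of cosines on triangle AWQ: cos(∠AWQ) = ((4·√3)² + 4² − 4²) / (2·4·√3·4) = 48/55.43 = 0.866, so ∠AWQ = 30°.

Therefore, the measure of angle ∠AWQ = 30°.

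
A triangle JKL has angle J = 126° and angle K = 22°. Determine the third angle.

The interior angles sum to 180°: angle L = 180 - 126 - 22 = 32°.
The triangle is obtuse (angles 126°, 22°, 32°).

32 degrees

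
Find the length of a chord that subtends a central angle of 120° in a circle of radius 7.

Drop a perpendicular from the center to the chord, bisecting both the chord and the central angle.
Each half-chord = r sin(θ/2) = 7 sin(60°).
The full chord = 2 × 7 × sin(60°) = 7*sqrt(3).

7*sqrt(3)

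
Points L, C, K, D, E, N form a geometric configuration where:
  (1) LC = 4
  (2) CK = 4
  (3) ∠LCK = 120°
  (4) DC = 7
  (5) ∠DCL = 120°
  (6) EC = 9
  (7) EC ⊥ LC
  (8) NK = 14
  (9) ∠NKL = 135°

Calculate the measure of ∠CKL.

Step 1: By the law of cosines on triangle KCL: KL² = 4² + 4² − 2·4·4·cos(120°) = 48, so KL = 4·√3.
Step 2: By the inverse law of cosines on triangle CKL: cos(∠CKL) = (4² + (4·√3)² − 4²) / (2·4·4·√3) = 48/55.43 = 0.866, so ∠CKL = 30°.

Therefore, the measure of angle ∠CKL = 30°.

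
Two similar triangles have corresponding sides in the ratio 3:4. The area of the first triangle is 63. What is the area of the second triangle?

For similar figures, the area ratio equals the square of the side ratio.
Side ratio (the first triangle to the second triangle) = 3:4, so area ratio = 3^2:4^2 = 9:16.
If the area of the first triangle is 63, then the area of the second triangle = 63 * (16/9) = 112.

112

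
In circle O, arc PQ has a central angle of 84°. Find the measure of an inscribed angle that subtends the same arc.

Inscribed angle = 84° / 2 = 42° (inscribed angle theorem).

42°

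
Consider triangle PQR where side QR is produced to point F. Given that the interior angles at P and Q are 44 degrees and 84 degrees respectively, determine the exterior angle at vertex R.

The interior angle at R is 180 - 44 - 84 = 52 degrees.
The exterior angle and interior angle at R are supplementary:
Exterior angle = 180 - 52 = 128 degrees.

128 degrees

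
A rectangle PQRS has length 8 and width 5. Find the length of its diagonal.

A rectangle's diagonal splits it into two right triangles, with the diagonal as the hypotenuse.
By the Pythagorean theorem, d^2 = 8^2 + 5^2 = 89.
Therefore d = sqrt(89).

sqrt(89)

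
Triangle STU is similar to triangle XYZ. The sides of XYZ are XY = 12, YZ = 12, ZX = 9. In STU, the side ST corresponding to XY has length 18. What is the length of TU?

Similar triangles have proportional sides. Setting up the proportion:
ST / XY = TU / YZ
18 / 12 = TU / 12
TU = 12 * 18 / 12 = 18.

18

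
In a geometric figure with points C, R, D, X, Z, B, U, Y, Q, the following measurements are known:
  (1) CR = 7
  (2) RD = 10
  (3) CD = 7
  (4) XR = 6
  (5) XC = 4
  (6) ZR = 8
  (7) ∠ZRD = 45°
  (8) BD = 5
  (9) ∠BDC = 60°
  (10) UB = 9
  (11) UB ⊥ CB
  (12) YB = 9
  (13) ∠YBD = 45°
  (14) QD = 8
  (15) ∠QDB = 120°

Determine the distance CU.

Step 1: By the law of cosines on triangle BDC: BC² = 5² + 7² − 2·5·7·cos(60°) = 39, so BC = √39.
Step 2: By the law of cosines on triangle CBU: CU² = √39² + 9² − 2·√39·9·cos(90°) = 120, so CU = 2·√30.

Therefore, the length of CU = 2·√30.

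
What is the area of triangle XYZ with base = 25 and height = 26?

A triangle's area is half the area of a rectangle with the same base and height.
Area = (1/2) * 25 * 26 = 325.

325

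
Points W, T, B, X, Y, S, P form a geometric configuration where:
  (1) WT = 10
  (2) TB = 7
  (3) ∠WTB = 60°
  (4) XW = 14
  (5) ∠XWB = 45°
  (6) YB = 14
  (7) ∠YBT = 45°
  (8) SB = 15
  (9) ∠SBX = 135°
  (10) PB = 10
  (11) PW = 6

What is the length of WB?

Step 1: By the law of cosines on triangle WTB: WB² = 10² + 7² − 2·10·7·cos(60°) = 79, so WB = √79.

Therefore, the length of WB = √79.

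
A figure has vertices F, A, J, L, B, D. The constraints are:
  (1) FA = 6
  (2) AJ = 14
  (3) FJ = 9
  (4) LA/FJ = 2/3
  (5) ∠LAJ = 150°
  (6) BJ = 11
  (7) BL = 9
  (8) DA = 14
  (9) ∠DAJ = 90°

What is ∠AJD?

Step 1: By the law of cosines on triangle JAD: JD² = 14² + 14² − 2·14·14·cos(90°) = 392, so JD = 14·√2.
Step 2: By the inverse law of cosines on triangle AJD: cos(∠AJD) = (14² + (14·√2)² − 14²) / (2·14·14·√2) = 392/554.37 = 0.7071, so ∠AJD = 45°.

Therefore, the measure of angle ∠AJD = 45°.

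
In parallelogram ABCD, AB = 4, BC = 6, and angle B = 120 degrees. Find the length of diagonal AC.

The diagonal of a parallelogram can be found by treating two adjacent sides and the diagonal as a triangle.
Applying the law of cosines with sides 4, 6 and included angle 120°:
d^2 = 16 + 36 - 48*cos(120°) = 76
d = 2*sqrt(19)

2*sqrt(19)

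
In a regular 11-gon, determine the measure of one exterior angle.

Each exterior angle of a regular n-gon is 360 / n.
For n = 11: 360 / 11 = 360/11 degrees.

360/11 degrees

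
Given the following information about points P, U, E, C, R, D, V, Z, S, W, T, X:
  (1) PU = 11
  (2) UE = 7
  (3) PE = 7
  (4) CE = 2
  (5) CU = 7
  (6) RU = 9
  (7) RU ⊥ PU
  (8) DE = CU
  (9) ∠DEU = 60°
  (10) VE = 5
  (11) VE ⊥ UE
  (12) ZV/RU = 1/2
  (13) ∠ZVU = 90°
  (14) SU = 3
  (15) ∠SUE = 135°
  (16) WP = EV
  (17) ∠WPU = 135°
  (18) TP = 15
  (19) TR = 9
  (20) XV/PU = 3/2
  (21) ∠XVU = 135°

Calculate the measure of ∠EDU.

From the given relations: DE = CU = 7.
Step 1: By the law of cosines on triangle DEU: DU² = 7² + 7² − 2·7·7·cos(60°) = 49, so DU = 7.
Step 2: By the inverse law of cosines on triangle EDU: cos(∠EDU) = (7² + 7² − 7²) / (2·7·7) = 49/98 = 0.5, so ∠EDU = 60°.

Therefore, the measure of angle ∠EDU = 60°.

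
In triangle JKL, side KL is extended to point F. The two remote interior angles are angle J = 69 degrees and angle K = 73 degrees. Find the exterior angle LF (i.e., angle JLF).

Exterior angle = 69 + 73 = 142 degrees (exterior angle theorem).

142 degrees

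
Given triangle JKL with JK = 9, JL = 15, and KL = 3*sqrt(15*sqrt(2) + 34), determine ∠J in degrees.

When all three sides of a triangle are known, the law of cosines can be rearranged to find any angle.
cos(C) = (a² + b² - c²) / (2ab) gives cos(J) = -sqrt(2)/2.
Taking the inverse cosine: J = 135°.

135°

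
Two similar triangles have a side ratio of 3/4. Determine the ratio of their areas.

Area scales with the square of linear dimensions. If every length is multiplied by 3/4, then the area is multiplied by (3/4)^2 = 9/16.
The area ratio is 9:16.

9:16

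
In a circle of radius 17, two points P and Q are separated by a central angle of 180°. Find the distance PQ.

Chord = 2(17) sin(90°) = 34

34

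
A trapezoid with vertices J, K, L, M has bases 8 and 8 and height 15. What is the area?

A trapezoid's area equals the midsegment times the height.
The midsegment is (8 + 8) / 2 = 8.
Area = 8 * 15 = 120.

120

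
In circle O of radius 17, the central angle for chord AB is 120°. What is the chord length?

Chord length = 2r sin(θ/2)
= 2 × 17 × sin(120°/2)
= 2 × 17 × sin(60°)
= 17*sqrt(3)

17*sqrt(3)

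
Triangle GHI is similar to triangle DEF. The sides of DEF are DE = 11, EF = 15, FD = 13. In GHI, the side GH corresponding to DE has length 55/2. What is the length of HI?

Similar triangles have proportional sides. Setting up the proportion:
GH / DE = HI / EF
55/2 / 11 = HI / 15
HI = 15 * 55/2 / 11 = 75/2.

75/2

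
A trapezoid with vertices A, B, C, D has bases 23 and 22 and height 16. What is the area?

Area = (23 + 22) * 16 / 2 = 720 / 2 = 360

360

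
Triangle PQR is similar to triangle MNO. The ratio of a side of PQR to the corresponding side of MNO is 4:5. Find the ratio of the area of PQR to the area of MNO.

Area ratio = (side ratio)^2 = (4/5)^2 = 16:25.

16:25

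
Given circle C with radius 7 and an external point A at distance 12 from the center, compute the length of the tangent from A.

tangent = √(d² - r²) = √(12² - 7²) = √(144 - 49) = √95 = sqrt(95)

sqrt(95)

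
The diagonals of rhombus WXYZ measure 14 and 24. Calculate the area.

Area of a rhombus = (d1 * d2) / 2
Area = (14 * 24) / 2
Area = 336 / 2
Area = 168

168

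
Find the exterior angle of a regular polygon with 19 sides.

Each exterior angle of a regular n-gon is 360 / n.
For n = 19: 360 / 19 = 360/19 degrees.

360/19 degrees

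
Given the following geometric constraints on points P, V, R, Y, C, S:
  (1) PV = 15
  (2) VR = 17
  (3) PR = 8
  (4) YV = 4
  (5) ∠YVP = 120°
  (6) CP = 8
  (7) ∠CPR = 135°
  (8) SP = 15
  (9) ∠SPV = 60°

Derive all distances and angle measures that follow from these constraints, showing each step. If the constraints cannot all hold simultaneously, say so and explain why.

The constraints are consistent.

Step 1: From PV = 15, VY = 4, and ∠PVY = 120°, by the law of cosines:
  PY² = PV² + VY² - 2·PV·VY·cos(120°) = 225 + 16 + 60 = 301
  PY ≈ 17.35

Step 2: From VP = 15, PS = 15, and ∠VPS = 60°, by the law of cosines:
  VS² = VP² + PS² - 2·VP·PS·cos(60°) = 225 + 225 - 225 = 225
  VS = 15

Step 3: From RP = 8, PC = 8, and ∠RPC = 135°, by the law of cosines:
  RC² = RP² + PC² - 2·RP·PC·cos(135°) = 64 + 64 + 90.51 = 218.5
  RC ≈ 14.78

Step 4: From PR = 8, PV = 15, RV = 17, by the inverse law of cosines:
  cos(∠RPV) = (PR² + PV² - RV²) / (2·PR·PV)
  ∠RPV = 90°

Step 5: From VP = 15, VR = 17, PR = 8, by the inverse law of cosines:
  cos(∠PVR) = (VP² + VR² - PR²) / (2·VP·VR)
  ∠PVR = 28.07°

Step 6: From RP = 8, RV = 17, PV = 15, by the inverse law of cosines:
  cos(∠PRV) = (RP² + RV² - PV²) / (2·RP·RV)
  ∠PRV = 61.93°

Step 7: From PV = 15, PY = 17.35, VY = 4, by the inverse law of cosines:
  cos(∠VPY) = (PV² + PY² - VY²) / (2·PV·PY)
  ∠VPY = 11.52°

Step 8: From VP = 15, VS = 15, PS = 15, by the inverse law of cosines:
  cos(∠PVS) = (VP² + VS² - PS²) / (2·VP·VS)
  ∠PVS = 60°

Step 9: From RC = 14.78, RP = 8, CP = 8, by the inverse law of cosines:
  cos(∠CRP) = (RC² + RP² - CP²) / (2·RC·RP)
  ∠CRP = 22.5°

Step 10: From YP = 17.35, YV = 4, PV = 15, by the inverse law of cosines:
  cos(∠PYV) = (YP² + YV² - PV²) / (2·YP·YV)
  ∠PYV = 48.48°

Step 11: From CP = 8, CR = 14.78, PR = 8, by the inverse law of cosines:
  cos(∠PCR) = (CP² + CR² - PR²) / (2·CP·CR)
  ∠PCR = 22.5°

Step 12: From SP = 15, SV = 15, PV = 15, by the inverse law of cosines:
  cos(∠PSV) = (SP² + SV² - PV²) / (2·SP·SV)
  ∠PSV = 60°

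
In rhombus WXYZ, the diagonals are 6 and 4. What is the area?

The diagonals of a rhombus divide it into four right triangles.
Each triangle has legs 6/ 2 = 3 and 4/2 = 2, so each has area (1/2)*3*2 = 3.
Four such triangles give total area = (d1 * d2) / 2 = 12.

12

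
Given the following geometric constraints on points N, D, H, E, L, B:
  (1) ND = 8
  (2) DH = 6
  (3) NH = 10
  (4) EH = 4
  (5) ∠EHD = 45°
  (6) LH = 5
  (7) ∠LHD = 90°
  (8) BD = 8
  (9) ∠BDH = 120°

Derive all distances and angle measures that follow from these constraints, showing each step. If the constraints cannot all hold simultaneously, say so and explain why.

The constraints are consistent.

Step 1: From DH = 6, HE = 4, and ∠DHE = 45°, by the law of cosines:
  DE² = DH² + HE² - 2·DH·HE·cos(45°) = 36 + 16 - 33.94 = 18.06
  DE ≈ 4.25

Step 2: From DH = 6, HL = 5, and ∠DHL = 90°, by the law of cosines:
  DL² = DH² + HL² - 2·DH·HL·cos(90°) = 36 + 25 - 0 = 61
  DL = √61

Step 3: From HD = 6, DB = 8, and ∠HDB = 120°, by the law of cosines:
  HB² = HD² + DB² - 2·HD·DB·cos(120°) = 36 + 64 + 48 = 148
  HB = 2·√37

Step 4: From ND = 8, NH = 10, DH = 6, by the inverse law of cosines:
  cos(∠DNH) = (ND² + NH² - DH²) / (2·ND·NH)
  ∠DNH = 36.87°

Step 5: From DH = 6, DN = 8, HN = 10, by the inverse law of cosines:
  cos(∠HDN) = (DH² + DN² - HN²) / (2·DH·DN)
  ∠HDN = 90°

Step 6: From HD = 6, HN = 10, DN = 8, by the inverse law of cosines:
  cos(∠DHN) = (HD² + HN² - DN²) / (2·HD·HN)
  ∠DHN = 53.13°

Step 7: From DE = 4.25, DH = 6, EH = 4, by the inverse law of cosines:
  cos(∠EDH) = (DE² + DH² - EH²) / (2·DE·DH)
  ∠EDH = 41.73°

Step 8: From DH = 6, DL = √61, HL = 5, by the inverse law of cosines:
  cos(∠HDL) = (DH² + DL² - HL²) / (2·DH·DL)
  ∠HDL = 39.81°

Step 9: From HB = 2·√37, HD = 6, BD = 8, by the inverse law of cosines:
  cos(∠BHD) = (HB² + HD² - BD²) / (2·HB·HD)
  ∠BHD = 34.72°

Step 10: From ED = 4.25, EH = 4, DH = 6, by the inverse law of cosines:
  cos(∠DEH) = (ED² + EH² - DH²) / (2·ED·EH)
  ∠DEH = 93.27°

Step 11: From LD = √61, LH = 5, DH = 6, by the inverse law of cosines:
  cos(∠DLH) = (LD² + LH² - DH²) / (2·LD·LH)
  ∠DLH = 50.19°

Step 12: From BD = 8, BH = 2·√37, DH = 6, by the inverse law of cosines:
  cos(∠DBH) = (BD² + BH² - DH²) / (2·BD·BH)
  ∠DBH = 25.28°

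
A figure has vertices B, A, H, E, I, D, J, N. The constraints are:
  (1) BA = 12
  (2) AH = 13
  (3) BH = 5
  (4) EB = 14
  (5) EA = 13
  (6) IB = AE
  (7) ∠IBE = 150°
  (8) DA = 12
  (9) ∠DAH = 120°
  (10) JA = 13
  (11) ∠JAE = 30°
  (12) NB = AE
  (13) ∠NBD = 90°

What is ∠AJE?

Step 1: By the law of cosines on triangle JAE: JE² = 13² + 13² − 2·13·13·cos(30°) = 45.28, so JE ≈ 6.73.
Step 2: By the inverse law of cosines on triangle AJE: cos(∠AJE) = (13² + 6.73² − 13²) / (2·13·6.73) = 45.28/174.96 = 0.2588, so ∠AJE = 75°.

Therefore, the measure of angle ∠AJE = 75°.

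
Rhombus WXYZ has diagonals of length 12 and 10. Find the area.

Area = (12 * 10) / 2 = 120 / 2 = 60

60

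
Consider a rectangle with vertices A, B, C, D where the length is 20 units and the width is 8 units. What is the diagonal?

d = sqrt(20^2 + 8^2) = sqrt(464) = 4*sqrt(29)

4*sqrt(29)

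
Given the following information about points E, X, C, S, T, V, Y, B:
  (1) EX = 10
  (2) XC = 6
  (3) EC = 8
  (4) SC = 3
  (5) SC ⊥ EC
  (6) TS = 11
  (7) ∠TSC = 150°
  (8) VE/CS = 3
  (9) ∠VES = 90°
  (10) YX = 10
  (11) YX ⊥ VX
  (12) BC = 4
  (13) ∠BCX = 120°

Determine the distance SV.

From the given relations: VE = 3·CS = 3·3 = 9.
Step 1: By the law of cosines on triangle ECS: ES² = 8² + 3² − 2·8·3·cos(90°) = 73, so ES = √73.
Step 2: By the law of cosines on triangle SEV: SV² = √73² + 9² − 2·√73·9·cos(90°) = 154, so SV = √154.

Therefore, the length of SV = √154.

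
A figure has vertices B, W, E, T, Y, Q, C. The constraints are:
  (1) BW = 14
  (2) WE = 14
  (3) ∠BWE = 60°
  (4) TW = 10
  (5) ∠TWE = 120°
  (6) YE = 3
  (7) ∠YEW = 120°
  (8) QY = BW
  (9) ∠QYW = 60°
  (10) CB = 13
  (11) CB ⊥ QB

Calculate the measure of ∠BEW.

Step 1: By the law of cosines on triangle EWB: EB² = 14² + 14² − 2·14·14·cos(60°) = 196, so EB = 14.
Step 2: By the inverse law of cosines on triangle BEW: cos(∠BEW) = (14² + 14² − 14²) / (2·14·14) = 196/392 = 0.5, so ∠BEW = 60°.

Therefore, the measure of angle ∠BEW = 60°.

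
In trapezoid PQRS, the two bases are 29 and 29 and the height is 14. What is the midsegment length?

The midsegment of a trapezoid = (base1 + base2) / 2
midsegment = (29 + 29) / 2
midsegment = 58 / 2
midsegment = 29

29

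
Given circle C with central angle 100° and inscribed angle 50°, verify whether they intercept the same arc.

By the inscribed angle theorem, if both angles subtend the same arc, the inscribed angle must be half the central angle.
Half of 100° = 50°, which equals the given inscribed angle of 50°.
Therefore, yes, they correspond to the same arc.

Yes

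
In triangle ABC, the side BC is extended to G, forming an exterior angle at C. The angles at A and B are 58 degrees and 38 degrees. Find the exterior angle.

Exterior angle = 58 + 38 = 96 degrees (exterior angle theorem).

96 degrees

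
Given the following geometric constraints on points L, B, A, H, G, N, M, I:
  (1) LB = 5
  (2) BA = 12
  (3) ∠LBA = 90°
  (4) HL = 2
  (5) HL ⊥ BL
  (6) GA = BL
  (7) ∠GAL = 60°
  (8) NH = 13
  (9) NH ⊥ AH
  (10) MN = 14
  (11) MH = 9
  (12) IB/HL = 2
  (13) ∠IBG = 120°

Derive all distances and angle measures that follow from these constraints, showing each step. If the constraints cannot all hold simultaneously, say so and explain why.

The constraints are consistent.

From the given relations:
  GA = BL = 5
  IB = 2·HL = 2·2 = 4

Step 1: From LB = 5, BA = 12, and ∠LBA = 90°, by the law of cosines:
  LA² = LB² + BA² - 2·LB·BA·cos(90°) = 25 + 144 - 0 = 169
  LA = 13

Step 2: From BL = 5, LH = 2, and ∠BLH = 90°, by the law of cosines:
  BH² = BL² + LH² - 2·BL·LH·cos(90°) = 25 + 4 - 0 = 29
  BH = √29

Step 3: From HM = 9, HN = 13, MN = 14, by the inverse law of cosines:
  cos(∠MHN) = (HM² + HN² - MN²) / (2·HM·HN)
  ∠MHN = 76.66°

Step 4: From NH = 13, NM = 14, HM = 9, by the inverse law of cosines:
  cos(∠HNM) = (NH² + NM² - HM²) / (2·NH·NM)
  ∠HNM = 38.72°

Step 5: From MH = 9, MN = 14, HN = 13, by the inverse law of cosines:
  cos(∠HMN) = (MH² + MN² - HN²) / (2·MH·MN)
  ∠HMN = 64.62°

Step 6: From LA = 13, AG = 5, and ∠LAG = 60°, by the law of cosines:
  LG² = LA² + AG² - 2·LA·AG·cos(60°) = 169 + 25 - 65 = 129
  LG = √129

Step 7: From LA = 13, LB = 5, AB = 12, by the inverse law of cosines:
  cos(∠ALB) = (LA² + LB² - AB²) / (2·LA·LB)
  ∠ALB = 67.38°

Step 8: From BH = √29, BL = 5, HL = 2, by the inverse law of cosines:
  cos(∠HBL) = (BH² + BL² - HL²) / (2·BH·BL)
  ∠HBL = 21.8°

Step 9: From AB = 12, AL = 13, BL = 5, by the inverse law of cosines:
  cos(∠BAL) = (AB² + AL² - BL²) / (2·AB·AL)
  ∠BAL = 22.62°

Step 10: From HB = √29, HL = 2, BL = 5, by the inverse law of cosines:
  cos(∠BHL) = (HB² + HL² - BL²) / (2·HB·HL)
  ∠BHL = 68.2°

Step 11: From LA = 13, LG = √129, AG = 5, by the inverse law of cosines:
  cos(∠ALG) = (LA² + LG² - AG²) / (2·LA·LG)
  ∠ALG = 22.41°

Step 12: From GA = 5, GL = √129, AL = 13, by the inverse law of cosines:
  cos(∠AGL) = (GA² + GL² - AL²) / (2·GA·GL)
  ∠AGL = 97.59°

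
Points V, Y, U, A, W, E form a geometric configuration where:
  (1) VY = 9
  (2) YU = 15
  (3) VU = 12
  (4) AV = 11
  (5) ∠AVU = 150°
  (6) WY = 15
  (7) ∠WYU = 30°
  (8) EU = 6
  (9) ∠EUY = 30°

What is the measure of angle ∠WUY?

Step 1: By the law of cosines on triangle UYW: UW² = 15² + 15² − 2·15·15·cos(30°) = 60.29, so UW ≈ 7.76.
Step 2: By the inverse law of cosines on triangle WUY: cos(∠WUY) = (7.76² + 15² − 15²) / (2·7.76·15) = 60.29/232.94 = 0.2588, so ∠WUY = 75°.

Therefore, the measure of angle ∠WUY = 75°.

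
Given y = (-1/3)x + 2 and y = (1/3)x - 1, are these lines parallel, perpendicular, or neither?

Slope of line 1: m1 = -1/3
Slope of line 2: m2 = 1/3
m1 != m2 (-1/3 != 1/3), so not parallel.
m1 * m2 = (-1/3) * (1/3) = -1/9 != -1, so not perpendicular.
The lines are neither parallel nor perpendicular.

Neither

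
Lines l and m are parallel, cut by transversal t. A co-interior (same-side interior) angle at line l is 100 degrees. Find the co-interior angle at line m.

Co-interior angles sum to 180: 180 - 100 = 80 degrees.

80 degrees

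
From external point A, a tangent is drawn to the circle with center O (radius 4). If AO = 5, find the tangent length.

The tangent, radius, and line from the external point to the center form a right triangle.
The right angle is where the tangent meets the radius.
By the Pythagorean theorem: tangent² + 4² = 5²
tangent² = 25 - 16 = 9
tangent = 3

3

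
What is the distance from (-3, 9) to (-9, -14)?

The horizontal distance is |-9 - -3| = 6 and the vertical distance is |-14 - 9| = 23.
By the Pythagorean theorem, d = sqrt(6^2 + 23^2) = sqrt(565).

sqrt(565)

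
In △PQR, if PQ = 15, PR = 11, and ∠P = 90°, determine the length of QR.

The included angle is 90°, so the triangle is right-angled at P. The opposite side QR is the hypotenuse.
By the Pythagorean theorem: QR = sqrt(15^2 + 11^2) = sqrt(346) = sqrt(346).

sqrt(346)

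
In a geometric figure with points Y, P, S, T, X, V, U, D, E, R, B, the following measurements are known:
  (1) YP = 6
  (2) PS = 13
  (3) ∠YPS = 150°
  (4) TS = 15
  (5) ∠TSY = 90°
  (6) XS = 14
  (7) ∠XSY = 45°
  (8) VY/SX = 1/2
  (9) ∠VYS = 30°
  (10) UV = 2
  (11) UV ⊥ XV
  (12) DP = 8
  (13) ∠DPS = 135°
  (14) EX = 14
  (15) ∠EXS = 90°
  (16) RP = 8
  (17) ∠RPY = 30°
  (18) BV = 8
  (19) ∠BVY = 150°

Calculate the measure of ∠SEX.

Step 1: By the law of cosines on triangle EXS: ES² = 14² + 14² − 2·14·14·cos(90°) = 392, so ES = 14·√2.
Step 2: By the inverse law of cosines on triangle SEX: cos(∠SEX) = ((14·√2)² + 14² − 14²) / (2·14·√2·14) = 392/554.37 = 0.7071, so ∠SEX = 45°.

Therefore, the measure of angle ∠SEX = 45°.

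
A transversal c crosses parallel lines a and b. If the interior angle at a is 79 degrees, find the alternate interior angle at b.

Alternate interior angles formed by parallel lines and a transversal are equal.
The given angle is 79 degrees.
The alternate interior angle = 79 degrees.

79 degrees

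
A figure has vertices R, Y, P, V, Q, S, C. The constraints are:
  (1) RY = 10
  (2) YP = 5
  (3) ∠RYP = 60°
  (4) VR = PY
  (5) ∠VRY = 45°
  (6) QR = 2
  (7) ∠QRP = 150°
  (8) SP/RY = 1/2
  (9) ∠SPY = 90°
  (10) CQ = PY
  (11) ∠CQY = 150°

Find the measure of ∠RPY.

Step 1: By the law of cosines on triangle PYR: PR² = 5² + 10² − 2·5·10·cos(60°) = 75, so PR = 5·√3.
Step 2: By the inverse law of cosines on triangle RPY: cos(∠RPY) = ((5·√3)² + 5² − 10²) / (2·5·√3·5) = 0/86.6 = 0, so ∠RPY = 90°.

Therefore, the measure of angle ∠RPY = 90°.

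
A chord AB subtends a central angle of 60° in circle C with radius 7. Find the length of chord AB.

Chord length = 2r sin(θ/2)
= 2 × 7 × sin(60°/2)
= 2 × 7 × sin(30°)
= 7

7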